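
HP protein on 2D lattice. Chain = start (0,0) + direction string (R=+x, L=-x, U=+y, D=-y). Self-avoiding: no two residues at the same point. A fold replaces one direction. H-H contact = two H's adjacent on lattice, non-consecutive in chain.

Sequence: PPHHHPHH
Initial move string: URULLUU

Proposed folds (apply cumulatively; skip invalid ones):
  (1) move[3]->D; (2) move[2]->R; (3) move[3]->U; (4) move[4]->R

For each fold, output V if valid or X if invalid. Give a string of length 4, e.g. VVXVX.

Initial: URULLUU -> [(0, 0), (0, 1), (1, 1), (1, 2), (0, 2), (-1, 2), (-1, 3), (-1, 4)]
Fold 1: move[3]->D => URUDLUU INVALID (collision), skipped
Fold 2: move[2]->R => URRLLUU INVALID (collision), skipped
Fold 3: move[3]->U => URUULUU VALID
Fold 4: move[4]->R => URUURUU VALID

Answer: XXVV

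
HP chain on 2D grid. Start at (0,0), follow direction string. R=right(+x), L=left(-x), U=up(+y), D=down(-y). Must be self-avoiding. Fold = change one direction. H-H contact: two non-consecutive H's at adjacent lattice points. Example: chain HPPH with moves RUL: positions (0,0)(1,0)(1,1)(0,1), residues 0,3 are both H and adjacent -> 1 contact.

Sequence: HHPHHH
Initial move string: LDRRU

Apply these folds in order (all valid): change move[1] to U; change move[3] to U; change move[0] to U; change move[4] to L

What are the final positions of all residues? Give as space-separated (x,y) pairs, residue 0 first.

Initial moves: LDRRU
Fold: move[1]->U => LURRU (positions: [(0, 0), (-1, 0), (-1, 1), (0, 1), (1, 1), (1, 2)])
Fold: move[3]->U => LURUU (positions: [(0, 0), (-1, 0), (-1, 1), (0, 1), (0, 2), (0, 3)])
Fold: move[0]->U => UURUU (positions: [(0, 0), (0, 1), (0, 2), (1, 2), (1, 3), (1, 4)])
Fold: move[4]->L => UURUL (positions: [(0, 0), (0, 1), (0, 2), (1, 2), (1, 3), (0, 3)])

Answer: (0,0) (0,1) (0,2) (1,2) (1,3) (0,3)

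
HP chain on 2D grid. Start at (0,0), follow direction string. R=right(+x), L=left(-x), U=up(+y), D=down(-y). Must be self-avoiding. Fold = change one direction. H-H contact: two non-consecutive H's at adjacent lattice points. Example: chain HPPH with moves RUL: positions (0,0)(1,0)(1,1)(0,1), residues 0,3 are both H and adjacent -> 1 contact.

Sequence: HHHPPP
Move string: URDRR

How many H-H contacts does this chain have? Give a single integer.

Positions: [(0, 0), (0, 1), (1, 1), (1, 0), (2, 0), (3, 0)]
No H-H contacts found.

Answer: 0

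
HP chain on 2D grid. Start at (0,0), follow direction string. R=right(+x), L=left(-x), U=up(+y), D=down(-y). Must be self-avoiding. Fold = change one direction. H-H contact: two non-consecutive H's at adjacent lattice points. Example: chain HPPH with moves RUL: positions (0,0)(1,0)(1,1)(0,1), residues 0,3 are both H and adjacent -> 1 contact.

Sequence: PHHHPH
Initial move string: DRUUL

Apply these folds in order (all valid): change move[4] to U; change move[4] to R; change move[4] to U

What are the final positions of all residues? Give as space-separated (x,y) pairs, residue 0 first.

Answer: (0,0) (0,-1) (1,-1) (1,0) (1,1) (1,2)

Derivation:
Initial moves: DRUUL
Fold: move[4]->U => DRUUU (positions: [(0, 0), (0, -1), (1, -1), (1, 0), (1, 1), (1, 2)])
Fold: move[4]->R => DRUUR (positions: [(0, 0), (0, -1), (1, -1), (1, 0), (1, 1), (2, 1)])
Fold: move[4]->U => DRUUU (positions: [(0, 0), (0, -1), (1, -1), (1, 0), (1, 1), (1, 2)])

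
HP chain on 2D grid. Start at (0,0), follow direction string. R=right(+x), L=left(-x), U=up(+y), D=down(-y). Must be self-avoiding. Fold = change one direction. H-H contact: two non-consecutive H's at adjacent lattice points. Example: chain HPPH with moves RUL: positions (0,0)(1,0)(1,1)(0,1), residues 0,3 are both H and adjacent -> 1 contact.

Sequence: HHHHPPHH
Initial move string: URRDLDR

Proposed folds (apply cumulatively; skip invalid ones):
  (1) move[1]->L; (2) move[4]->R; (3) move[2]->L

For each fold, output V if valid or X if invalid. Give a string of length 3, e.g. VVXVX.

Initial: URRDLDR -> [(0, 0), (0, 1), (1, 1), (2, 1), (2, 0), (1, 0), (1, -1), (2, -1)]
Fold 1: move[1]->L => ULRDLDR INVALID (collision), skipped
Fold 2: move[4]->R => URRDRDR VALID
Fold 3: move[2]->L => URLDRDR INVALID (collision), skipped

Answer: XVX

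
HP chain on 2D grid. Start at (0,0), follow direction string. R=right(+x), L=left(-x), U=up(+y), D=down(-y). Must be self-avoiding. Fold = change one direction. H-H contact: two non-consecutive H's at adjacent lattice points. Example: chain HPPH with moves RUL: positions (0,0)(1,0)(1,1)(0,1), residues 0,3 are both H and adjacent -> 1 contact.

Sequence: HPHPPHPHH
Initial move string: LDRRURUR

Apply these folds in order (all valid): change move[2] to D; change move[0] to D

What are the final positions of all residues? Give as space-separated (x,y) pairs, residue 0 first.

Answer: (0,0) (0,-1) (0,-2) (0,-3) (1,-3) (1,-2) (2,-2) (2,-1) (3,-1)

Derivation:
Initial moves: LDRRURUR
Fold: move[2]->D => LDDRURUR (positions: [(0, 0), (-1, 0), (-1, -1), (-1, -2), (0, -2), (0, -1), (1, -1), (1, 0), (2, 0)])
Fold: move[0]->D => DDDRURUR (positions: [(0, 0), (0, -1), (0, -2), (0, -3), (1, -3), (1, -2), (2, -2), (2, -1), (3, -1)])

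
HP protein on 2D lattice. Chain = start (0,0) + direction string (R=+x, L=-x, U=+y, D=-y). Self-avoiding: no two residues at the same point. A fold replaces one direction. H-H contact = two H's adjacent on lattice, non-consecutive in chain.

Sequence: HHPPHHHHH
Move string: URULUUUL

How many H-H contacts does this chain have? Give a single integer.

Positions: [(0, 0), (0, 1), (1, 1), (1, 2), (0, 2), (0, 3), (0, 4), (0, 5), (-1, 5)]
H-H contact: residue 1 @(0,1) - residue 4 @(0, 2)

Answer: 1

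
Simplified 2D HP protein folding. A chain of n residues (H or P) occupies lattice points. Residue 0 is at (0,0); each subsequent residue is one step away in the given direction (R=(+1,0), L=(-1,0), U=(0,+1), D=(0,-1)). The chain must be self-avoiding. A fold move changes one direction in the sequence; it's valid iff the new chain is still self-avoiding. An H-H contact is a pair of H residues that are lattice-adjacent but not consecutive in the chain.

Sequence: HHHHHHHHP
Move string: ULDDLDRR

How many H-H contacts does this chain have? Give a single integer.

Answer: 2

Derivation:
Positions: [(0, 0), (0, 1), (-1, 1), (-1, 0), (-1, -1), (-2, -1), (-2, -2), (-1, -2), (0, -2)]
H-H contact: residue 0 @(0,0) - residue 3 @(-1, 0)
H-H contact: residue 4 @(-1,-1) - residue 7 @(-1, -2)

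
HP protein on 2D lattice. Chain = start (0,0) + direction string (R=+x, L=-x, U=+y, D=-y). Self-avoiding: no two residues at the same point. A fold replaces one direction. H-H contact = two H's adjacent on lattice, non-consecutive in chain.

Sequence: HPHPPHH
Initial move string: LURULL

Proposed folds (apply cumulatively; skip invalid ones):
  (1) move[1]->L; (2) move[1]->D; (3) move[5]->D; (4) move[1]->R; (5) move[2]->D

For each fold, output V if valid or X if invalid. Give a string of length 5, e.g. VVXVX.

Initial: LURULL -> [(0, 0), (-1, 0), (-1, 1), (0, 1), (0, 2), (-1, 2), (-2, 2)]
Fold 1: move[1]->L => LLRULL INVALID (collision), skipped
Fold 2: move[1]->D => LDRULL INVALID (collision), skipped
Fold 3: move[5]->D => LURULD INVALID (collision), skipped
Fold 4: move[1]->R => LRRULL INVALID (collision), skipped
Fold 5: move[2]->D => LUDULL INVALID (collision), skipped

Answer: XXXXX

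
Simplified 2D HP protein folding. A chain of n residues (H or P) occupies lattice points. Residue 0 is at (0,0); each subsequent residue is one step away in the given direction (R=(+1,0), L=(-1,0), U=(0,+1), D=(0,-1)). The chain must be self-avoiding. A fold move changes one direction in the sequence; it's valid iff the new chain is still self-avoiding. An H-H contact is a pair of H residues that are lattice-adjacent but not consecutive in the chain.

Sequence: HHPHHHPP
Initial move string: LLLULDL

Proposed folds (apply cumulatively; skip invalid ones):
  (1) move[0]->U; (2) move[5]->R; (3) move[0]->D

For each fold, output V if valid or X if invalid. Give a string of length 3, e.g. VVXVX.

Initial: LLLULDL -> [(0, 0), (-1, 0), (-2, 0), (-3, 0), (-3, 1), (-4, 1), (-4, 0), (-5, 0)]
Fold 1: move[0]->U => ULLULDL VALID
Fold 2: move[5]->R => ULLULRL INVALID (collision), skipped
Fold 3: move[0]->D => DLLULDL VALID

Answer: VXV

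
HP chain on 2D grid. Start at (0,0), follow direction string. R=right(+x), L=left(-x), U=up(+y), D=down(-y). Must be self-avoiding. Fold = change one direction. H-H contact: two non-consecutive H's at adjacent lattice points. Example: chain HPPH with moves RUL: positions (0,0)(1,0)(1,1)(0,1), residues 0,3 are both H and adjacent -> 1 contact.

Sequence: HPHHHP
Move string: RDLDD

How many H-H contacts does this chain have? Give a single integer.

Positions: [(0, 0), (1, 0), (1, -1), (0, -1), (0, -2), (0, -3)]
H-H contact: residue 0 @(0,0) - residue 3 @(0, -1)

Answer: 1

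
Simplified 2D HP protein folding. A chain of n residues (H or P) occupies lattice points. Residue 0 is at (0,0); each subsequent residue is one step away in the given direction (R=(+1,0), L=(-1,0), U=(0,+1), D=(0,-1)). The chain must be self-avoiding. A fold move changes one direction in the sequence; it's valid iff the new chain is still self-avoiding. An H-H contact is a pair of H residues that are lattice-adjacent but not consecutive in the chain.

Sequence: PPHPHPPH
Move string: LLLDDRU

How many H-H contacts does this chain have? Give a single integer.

Answer: 2

Derivation:
Positions: [(0, 0), (-1, 0), (-2, 0), (-3, 0), (-3, -1), (-3, -2), (-2, -2), (-2, -1)]
H-H contact: residue 2 @(-2,0) - residue 7 @(-2, -1)
H-H contact: residue 4 @(-3,-1) - residue 7 @(-2, -1)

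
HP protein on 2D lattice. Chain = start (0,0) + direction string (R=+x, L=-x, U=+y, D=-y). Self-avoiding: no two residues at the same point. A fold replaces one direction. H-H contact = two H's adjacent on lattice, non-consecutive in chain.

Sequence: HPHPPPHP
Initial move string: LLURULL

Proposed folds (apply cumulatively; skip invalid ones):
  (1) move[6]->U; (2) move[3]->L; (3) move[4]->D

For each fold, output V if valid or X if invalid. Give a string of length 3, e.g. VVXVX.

Initial: LLURULL -> [(0, 0), (-1, 0), (-2, 0), (-2, 1), (-1, 1), (-1, 2), (-2, 2), (-3, 2)]
Fold 1: move[6]->U => LLURULU VALID
Fold 2: move[3]->L => LLULULU VALID
Fold 3: move[4]->D => LLULDLU VALID

Answer: VVV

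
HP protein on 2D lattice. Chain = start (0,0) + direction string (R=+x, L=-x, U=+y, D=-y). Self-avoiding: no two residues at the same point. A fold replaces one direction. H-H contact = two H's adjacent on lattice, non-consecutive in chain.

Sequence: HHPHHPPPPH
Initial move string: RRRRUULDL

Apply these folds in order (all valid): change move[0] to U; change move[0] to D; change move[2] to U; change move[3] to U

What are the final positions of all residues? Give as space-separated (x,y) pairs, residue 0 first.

Answer: (0,0) (0,-1) (1,-1) (1,0) (1,1) (1,2) (1,3) (0,3) (0,2) (-1,2)

Derivation:
Initial moves: RRRRUULDL
Fold: move[0]->U => URRRUULDL (positions: [(0, 0), (0, 1), (1, 1), (2, 1), (3, 1), (3, 2), (3, 3), (2, 3), (2, 2), (1, 2)])
Fold: move[0]->D => DRRRUULDL (positions: [(0, 0), (0, -1), (1, -1), (2, -1), (3, -1), (3, 0), (3, 1), (2, 1), (2, 0), (1, 0)])
Fold: move[2]->U => DRURUULDL (positions: [(0, 0), (0, -1), (1, -1), (1, 0), (2, 0), (2, 1), (2, 2), (1, 2), (1, 1), (0, 1)])
Fold: move[3]->U => DRUUUULDL (positions: [(0, 0), (0, -1), (1, -1), (1, 0), (1, 1), (1, 2), (1, 3), (0, 3), (0, 2), (-1, 2)])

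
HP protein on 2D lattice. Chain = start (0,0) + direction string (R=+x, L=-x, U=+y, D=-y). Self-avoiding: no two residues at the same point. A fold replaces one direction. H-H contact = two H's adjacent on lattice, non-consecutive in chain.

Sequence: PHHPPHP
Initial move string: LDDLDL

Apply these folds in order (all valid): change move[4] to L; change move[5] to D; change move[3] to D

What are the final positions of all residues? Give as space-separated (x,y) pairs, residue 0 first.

Answer: (0,0) (-1,0) (-1,-1) (-1,-2) (-1,-3) (-2,-3) (-2,-4)

Derivation:
Initial moves: LDDLDL
Fold: move[4]->L => LDDLLL (positions: [(0, 0), (-1, 0), (-1, -1), (-1, -2), (-2, -2), (-3, -2), (-4, -2)])
Fold: move[5]->D => LDDLLD (positions: [(0, 0), (-1, 0), (-1, -1), (-1, -2), (-2, -2), (-3, -2), (-3, -3)])
Fold: move[3]->D => LDDDLD (positions: [(0, 0), (-1, 0), (-1, -1), (-1, -2), (-1, -3), (-2, -3), (-2, -4)])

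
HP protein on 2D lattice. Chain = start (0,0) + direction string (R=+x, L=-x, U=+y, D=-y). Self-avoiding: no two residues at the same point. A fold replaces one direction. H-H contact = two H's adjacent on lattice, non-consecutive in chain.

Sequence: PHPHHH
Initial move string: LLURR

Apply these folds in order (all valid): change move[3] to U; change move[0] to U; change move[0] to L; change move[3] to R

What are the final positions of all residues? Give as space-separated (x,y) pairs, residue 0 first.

Answer: (0,0) (-1,0) (-2,0) (-2,1) (-1,1) (0,1)

Derivation:
Initial moves: LLURR
Fold: move[3]->U => LLUUR (positions: [(0, 0), (-1, 0), (-2, 0), (-2, 1), (-2, 2), (-1, 2)])
Fold: move[0]->U => ULUUR (positions: [(0, 0), (0, 1), (-1, 1), (-1, 2), (-1, 3), (0, 3)])
Fold: move[0]->L => LLUUR (positions: [(0, 0), (-1, 0), (-2, 0), (-2, 1), (-2, 2), (-1, 2)])
Fold: move[3]->R => LLURR (positions: [(0, 0), (-1, 0), (-2, 0), (-2, 1), (-1, 1), (0, 1)])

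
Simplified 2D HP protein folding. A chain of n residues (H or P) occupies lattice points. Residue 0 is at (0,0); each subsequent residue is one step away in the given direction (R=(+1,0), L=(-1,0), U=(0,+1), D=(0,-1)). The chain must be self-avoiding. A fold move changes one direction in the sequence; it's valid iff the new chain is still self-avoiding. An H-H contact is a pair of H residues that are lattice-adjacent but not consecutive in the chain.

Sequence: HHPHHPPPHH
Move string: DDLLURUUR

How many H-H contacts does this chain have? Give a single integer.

Answer: 1

Derivation:
Positions: [(0, 0), (0, -1), (0, -2), (-1, -2), (-2, -2), (-2, -1), (-1, -1), (-1, 0), (-1, 1), (0, 1)]
H-H contact: residue 0 @(0,0) - residue 9 @(0, 1)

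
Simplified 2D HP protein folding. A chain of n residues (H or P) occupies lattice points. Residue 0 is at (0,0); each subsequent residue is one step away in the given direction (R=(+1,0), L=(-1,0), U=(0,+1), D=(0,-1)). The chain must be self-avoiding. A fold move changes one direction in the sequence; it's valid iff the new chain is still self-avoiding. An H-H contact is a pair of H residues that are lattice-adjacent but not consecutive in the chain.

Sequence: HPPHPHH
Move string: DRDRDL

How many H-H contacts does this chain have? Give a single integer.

Answer: 1

Derivation:
Positions: [(0, 0), (0, -1), (1, -1), (1, -2), (2, -2), (2, -3), (1, -3)]
H-H contact: residue 3 @(1,-2) - residue 6 @(1, -3)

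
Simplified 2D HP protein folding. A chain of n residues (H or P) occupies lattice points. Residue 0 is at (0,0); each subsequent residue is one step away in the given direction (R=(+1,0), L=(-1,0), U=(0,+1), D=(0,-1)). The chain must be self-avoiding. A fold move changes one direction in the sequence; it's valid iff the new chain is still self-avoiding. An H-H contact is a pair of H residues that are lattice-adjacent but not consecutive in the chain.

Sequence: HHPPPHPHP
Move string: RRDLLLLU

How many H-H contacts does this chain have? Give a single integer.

Positions: [(0, 0), (1, 0), (2, 0), (2, -1), (1, -1), (0, -1), (-1, -1), (-2, -1), (-2, 0)]
H-H contact: residue 0 @(0,0) - residue 5 @(0, -1)

Answer: 1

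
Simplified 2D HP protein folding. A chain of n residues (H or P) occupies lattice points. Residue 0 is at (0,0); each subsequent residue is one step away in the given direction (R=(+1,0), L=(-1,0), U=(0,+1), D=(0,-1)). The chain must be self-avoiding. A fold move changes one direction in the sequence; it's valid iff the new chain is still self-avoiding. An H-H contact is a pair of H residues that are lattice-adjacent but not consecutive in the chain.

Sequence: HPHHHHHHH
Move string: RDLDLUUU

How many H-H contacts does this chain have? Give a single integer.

Answer: 3

Derivation:
Positions: [(0, 0), (1, 0), (1, -1), (0, -1), (0, -2), (-1, -2), (-1, -1), (-1, 0), (-1, 1)]
H-H contact: residue 0 @(0,0) - residue 7 @(-1, 0)
H-H contact: residue 0 @(0,0) - residue 3 @(0, -1)
H-H contact: residue 3 @(0,-1) - residue 6 @(-1, -1)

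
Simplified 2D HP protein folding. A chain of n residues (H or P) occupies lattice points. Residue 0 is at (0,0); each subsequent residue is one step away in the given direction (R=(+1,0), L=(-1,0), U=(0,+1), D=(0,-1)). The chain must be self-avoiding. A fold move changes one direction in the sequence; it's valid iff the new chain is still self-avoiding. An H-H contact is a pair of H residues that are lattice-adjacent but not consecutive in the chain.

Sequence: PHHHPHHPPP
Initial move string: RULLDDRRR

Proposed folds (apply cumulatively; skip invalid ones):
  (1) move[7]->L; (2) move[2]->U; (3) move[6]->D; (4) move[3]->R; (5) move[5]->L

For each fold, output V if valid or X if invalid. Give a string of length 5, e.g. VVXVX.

Initial: RULLDDRRR -> [(0, 0), (1, 0), (1, 1), (0, 1), (-1, 1), (-1, 0), (-1, -1), (0, -1), (1, -1), (2, -1)]
Fold 1: move[7]->L => RULLDDRLR INVALID (collision), skipped
Fold 2: move[2]->U => RUULDDRRR INVALID (collision), skipped
Fold 3: move[6]->D => RULLDDDRR VALID
Fold 4: move[3]->R => RULRDDDRR INVALID (collision), skipped
Fold 5: move[5]->L => RULLDLDRR VALID

Answer: XXVXV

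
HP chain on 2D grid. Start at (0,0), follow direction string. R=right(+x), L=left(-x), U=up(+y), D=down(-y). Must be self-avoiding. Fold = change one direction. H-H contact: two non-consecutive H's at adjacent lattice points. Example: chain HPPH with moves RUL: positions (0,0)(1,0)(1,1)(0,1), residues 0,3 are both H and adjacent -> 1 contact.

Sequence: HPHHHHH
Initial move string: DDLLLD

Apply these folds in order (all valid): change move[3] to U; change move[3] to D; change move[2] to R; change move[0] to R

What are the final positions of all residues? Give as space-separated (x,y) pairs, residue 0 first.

Initial moves: DDLLLD
Fold: move[3]->U => DDLULD (positions: [(0, 0), (0, -1), (0, -2), (-1, -2), (-1, -1), (-2, -1), (-2, -2)])
Fold: move[3]->D => DDLDLD (positions: [(0, 0), (0, -1), (0, -2), (-1, -2), (-1, -3), (-2, -3), (-2, -4)])
Fold: move[2]->R => DDRDLD (positions: [(0, 0), (0, -1), (0, -2), (1, -2), (1, -3), (0, -3), (0, -4)])
Fold: move[0]->R => RDRDLD (positions: [(0, 0), (1, 0), (1, -1), (2, -1), (2, -2), (1, -2), (1, -3)])

Answer: (0,0) (1,0) (1,-1) (2,-1) (2,-2) (1,-2) (1,-3)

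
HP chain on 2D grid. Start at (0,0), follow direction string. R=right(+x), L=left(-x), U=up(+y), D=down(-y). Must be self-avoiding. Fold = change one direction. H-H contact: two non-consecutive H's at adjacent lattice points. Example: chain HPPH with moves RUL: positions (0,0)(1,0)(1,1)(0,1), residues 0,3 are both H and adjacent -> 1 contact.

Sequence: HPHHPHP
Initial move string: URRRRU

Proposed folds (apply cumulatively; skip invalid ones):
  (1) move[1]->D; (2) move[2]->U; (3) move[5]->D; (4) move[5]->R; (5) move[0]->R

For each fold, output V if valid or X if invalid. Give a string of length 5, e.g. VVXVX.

Answer: XVVVV

Derivation:
Initial: URRRRU -> [(0, 0), (0, 1), (1, 1), (2, 1), (3, 1), (4, 1), (4, 2)]
Fold 1: move[1]->D => UDRRRU INVALID (collision), skipped
Fold 2: move[2]->U => URURRU VALID
Fold 3: move[5]->D => URURRD VALID
Fold 4: move[5]->R => URURRR VALID
Fold 5: move[0]->R => RRURRR VALID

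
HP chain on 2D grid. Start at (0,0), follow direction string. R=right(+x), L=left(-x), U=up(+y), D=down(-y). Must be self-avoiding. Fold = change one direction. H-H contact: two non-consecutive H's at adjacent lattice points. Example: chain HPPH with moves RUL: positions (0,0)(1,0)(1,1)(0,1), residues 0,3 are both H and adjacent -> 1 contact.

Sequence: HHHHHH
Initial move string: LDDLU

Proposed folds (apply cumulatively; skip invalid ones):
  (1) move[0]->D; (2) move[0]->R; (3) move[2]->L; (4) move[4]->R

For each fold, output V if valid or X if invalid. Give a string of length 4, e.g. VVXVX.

Answer: VVVX

Derivation:
Initial: LDDLU -> [(0, 0), (-1, 0), (-1, -1), (-1, -2), (-2, -2), (-2, -1)]
Fold 1: move[0]->D => DDDLU VALID
Fold 2: move[0]->R => RDDLU VALID
Fold 3: move[2]->L => RDLLU VALID
Fold 4: move[4]->R => RDLLR INVALID (collision), skipped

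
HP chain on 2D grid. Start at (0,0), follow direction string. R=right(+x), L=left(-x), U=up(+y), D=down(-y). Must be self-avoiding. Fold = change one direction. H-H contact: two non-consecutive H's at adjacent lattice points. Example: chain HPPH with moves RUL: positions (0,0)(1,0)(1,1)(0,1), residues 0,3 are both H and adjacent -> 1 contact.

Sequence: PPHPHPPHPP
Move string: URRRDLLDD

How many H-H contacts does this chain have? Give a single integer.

Answer: 1

Derivation:
Positions: [(0, 0), (0, 1), (1, 1), (2, 1), (3, 1), (3, 0), (2, 0), (1, 0), (1, -1), (1, -2)]
H-H contact: residue 2 @(1,1) - residue 7 @(1, 0)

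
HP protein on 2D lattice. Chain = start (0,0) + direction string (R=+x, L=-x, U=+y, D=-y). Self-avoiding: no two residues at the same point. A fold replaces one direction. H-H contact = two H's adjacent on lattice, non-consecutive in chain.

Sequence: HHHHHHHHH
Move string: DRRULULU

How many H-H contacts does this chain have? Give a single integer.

Positions: [(0, 0), (0, -1), (1, -1), (2, -1), (2, 0), (1, 0), (1, 1), (0, 1), (0, 2)]
H-H contact: residue 0 @(0,0) - residue 5 @(1, 0)
H-H contact: residue 0 @(0,0) - residue 7 @(0, 1)
H-H contact: residue 2 @(1,-1) - residue 5 @(1, 0)

Answer: 3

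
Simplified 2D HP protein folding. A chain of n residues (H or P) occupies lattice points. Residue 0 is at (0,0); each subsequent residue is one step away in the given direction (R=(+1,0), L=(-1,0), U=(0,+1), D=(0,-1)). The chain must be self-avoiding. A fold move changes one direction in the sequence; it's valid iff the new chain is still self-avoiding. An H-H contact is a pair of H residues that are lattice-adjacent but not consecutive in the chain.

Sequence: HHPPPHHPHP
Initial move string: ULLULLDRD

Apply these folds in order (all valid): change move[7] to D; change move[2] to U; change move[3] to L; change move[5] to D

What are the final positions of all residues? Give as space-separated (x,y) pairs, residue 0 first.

Initial moves: ULLULLDRD
Fold: move[7]->D => ULLULLDDD (positions: [(0, 0), (0, 1), (-1, 1), (-2, 1), (-2, 2), (-3, 2), (-4, 2), (-4, 1), (-4, 0), (-4, -1)])
Fold: move[2]->U => ULUULLDDD (positions: [(0, 0), (0, 1), (-1, 1), (-1, 2), (-1, 3), (-2, 3), (-3, 3), (-3, 2), (-3, 1), (-3, 0)])
Fold: move[3]->L => ULULLLDDD (positions: [(0, 0), (0, 1), (-1, 1), (-1, 2), (-2, 2), (-3, 2), (-4, 2), (-4, 1), (-4, 0), (-4, -1)])
Fold: move[5]->D => ULULLDDDD (positions: [(0, 0), (0, 1), (-1, 1), (-1, 2), (-2, 2), (-3, 2), (-3, 1), (-3, 0), (-3, -1), (-3, -2)])

Answer: (0,0) (0,1) (-1,1) (-1,2) (-2,2) (-3,2) (-3,1) (-3,0) (-3,-1) (-3,-2)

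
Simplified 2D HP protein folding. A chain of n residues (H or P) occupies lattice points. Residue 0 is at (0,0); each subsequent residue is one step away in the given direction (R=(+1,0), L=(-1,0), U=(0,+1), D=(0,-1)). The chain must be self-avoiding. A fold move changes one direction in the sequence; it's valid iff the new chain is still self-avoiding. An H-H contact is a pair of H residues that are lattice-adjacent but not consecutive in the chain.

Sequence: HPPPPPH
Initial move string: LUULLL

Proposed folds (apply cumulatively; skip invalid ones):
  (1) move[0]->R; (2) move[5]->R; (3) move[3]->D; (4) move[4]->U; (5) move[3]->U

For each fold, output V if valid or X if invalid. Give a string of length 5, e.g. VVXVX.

Initial: LUULLL -> [(0, 0), (-1, 0), (-1, 1), (-1, 2), (-2, 2), (-3, 2), (-4, 2)]
Fold 1: move[0]->R => RUULLL VALID
Fold 2: move[5]->R => RUULLR INVALID (collision), skipped
Fold 3: move[3]->D => RUUDLL INVALID (collision), skipped
Fold 4: move[4]->U => RUULUL VALID
Fold 5: move[3]->U => RUUUUL VALID

Answer: VXXVV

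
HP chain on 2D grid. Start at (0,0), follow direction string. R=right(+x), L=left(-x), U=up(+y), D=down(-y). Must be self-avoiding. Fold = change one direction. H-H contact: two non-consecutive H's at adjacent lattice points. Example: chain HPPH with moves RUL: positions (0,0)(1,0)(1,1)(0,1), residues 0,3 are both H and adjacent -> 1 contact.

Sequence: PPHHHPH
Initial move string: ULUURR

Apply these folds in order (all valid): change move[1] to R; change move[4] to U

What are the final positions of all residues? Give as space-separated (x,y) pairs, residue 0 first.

Initial moves: ULUURR
Fold: move[1]->R => URUURR (positions: [(0, 0), (0, 1), (1, 1), (1, 2), (1, 3), (2, 3), (3, 3)])
Fold: move[4]->U => URUUUR (positions: [(0, 0), (0, 1), (1, 1), (1, 2), (1, 3), (1, 4), (2, 4)])

Answer: (0,0) (0,1) (1,1) (1,2) (1,3) (1,4) (2,4)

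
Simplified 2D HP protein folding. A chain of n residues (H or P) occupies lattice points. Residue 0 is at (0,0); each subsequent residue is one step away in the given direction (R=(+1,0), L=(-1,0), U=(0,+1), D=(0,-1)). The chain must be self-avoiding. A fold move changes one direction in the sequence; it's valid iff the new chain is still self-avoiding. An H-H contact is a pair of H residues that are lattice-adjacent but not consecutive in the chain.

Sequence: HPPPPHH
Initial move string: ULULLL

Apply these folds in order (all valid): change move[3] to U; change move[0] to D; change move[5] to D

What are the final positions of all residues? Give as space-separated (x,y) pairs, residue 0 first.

Initial moves: ULULLL
Fold: move[3]->U => ULUULL (positions: [(0, 0), (0, 1), (-1, 1), (-1, 2), (-1, 3), (-2, 3), (-3, 3)])
Fold: move[0]->D => DLUULL (positions: [(0, 0), (0, -1), (-1, -1), (-1, 0), (-1, 1), (-2, 1), (-3, 1)])
Fold: move[5]->D => DLUULD (positions: [(0, 0), (0, -1), (-1, -1), (-1, 0), (-1, 1), (-2, 1), (-2, 0)])

Answer: (0,0) (0,-1) (-1,-1) (-1,0) (-1,1) (-2,1) (-2,0)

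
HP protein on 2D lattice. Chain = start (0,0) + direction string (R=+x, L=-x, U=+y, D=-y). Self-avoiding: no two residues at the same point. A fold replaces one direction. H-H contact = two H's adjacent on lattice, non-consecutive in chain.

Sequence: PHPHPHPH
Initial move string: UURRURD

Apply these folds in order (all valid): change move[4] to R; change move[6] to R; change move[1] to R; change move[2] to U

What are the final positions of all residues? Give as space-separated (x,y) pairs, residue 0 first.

Initial moves: UURRURD
Fold: move[4]->R => UURRRRD (positions: [(0, 0), (0, 1), (0, 2), (1, 2), (2, 2), (3, 2), (4, 2), (4, 1)])
Fold: move[6]->R => UURRRRR (positions: [(0, 0), (0, 1), (0, 2), (1, 2), (2, 2), (3, 2), (4, 2), (5, 2)])
Fold: move[1]->R => URRRRRR (positions: [(0, 0), (0, 1), (1, 1), (2, 1), (3, 1), (4, 1), (5, 1), (6, 1)])
Fold: move[2]->U => URURRRR (positions: [(0, 0), (0, 1), (1, 1), (1, 2), (2, 2), (3, 2), (4, 2), (5, 2)])

Answer: (0,0) (0,1) (1,1) (1,2) (2,2) (3,2) (4,2) (5,2)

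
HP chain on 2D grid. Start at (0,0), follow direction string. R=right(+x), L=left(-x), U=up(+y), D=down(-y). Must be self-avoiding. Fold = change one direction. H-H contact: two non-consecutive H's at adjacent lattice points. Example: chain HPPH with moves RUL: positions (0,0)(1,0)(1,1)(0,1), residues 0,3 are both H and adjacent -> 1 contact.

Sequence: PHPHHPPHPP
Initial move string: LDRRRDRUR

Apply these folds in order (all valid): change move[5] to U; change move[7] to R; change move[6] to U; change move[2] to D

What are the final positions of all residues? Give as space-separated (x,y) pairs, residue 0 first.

Answer: (0,0) (-1,0) (-1,-1) (-1,-2) (0,-2) (1,-2) (1,-1) (1,0) (2,0) (3,0)

Derivation:
Initial moves: LDRRRDRUR
Fold: move[5]->U => LDRRRURUR (positions: [(0, 0), (-1, 0), (-1, -1), (0, -1), (1, -1), (2, -1), (2, 0), (3, 0), (3, 1), (4, 1)])
Fold: move[7]->R => LDRRRURRR (positions: [(0, 0), (-1, 0), (-1, -1), (0, -1), (1, -1), (2, -1), (2, 0), (3, 0), (4, 0), (5, 0)])
Fold: move[6]->U => LDRRRUURR (positions: [(0, 0), (-1, 0), (-1, -1), (0, -1), (1, -1), (2, -1), (2, 0), (2, 1), (3, 1), (4, 1)])
Fold: move[2]->D => LDDRRUURR (positions: [(0, 0), (-1, 0), (-1, -1), (-1, -2), (0, -2), (1, -2), (1, -1), (1, 0), (2, 0), (3, 0)])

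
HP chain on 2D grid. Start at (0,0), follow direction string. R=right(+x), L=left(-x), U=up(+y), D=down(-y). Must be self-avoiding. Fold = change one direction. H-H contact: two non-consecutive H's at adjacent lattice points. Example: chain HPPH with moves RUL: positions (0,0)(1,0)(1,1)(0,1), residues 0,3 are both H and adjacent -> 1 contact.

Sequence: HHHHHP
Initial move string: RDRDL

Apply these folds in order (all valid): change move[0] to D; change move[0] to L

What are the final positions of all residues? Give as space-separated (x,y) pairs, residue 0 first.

Initial moves: RDRDL
Fold: move[0]->D => DDRDL (positions: [(0, 0), (0, -1), (0, -2), (1, -2), (1, -3), (0, -3)])
Fold: move[0]->L => LDRDL (positions: [(0, 0), (-1, 0), (-1, -1), (0, -1), (0, -2), (-1, -2)])

Answer: (0,0) (-1,0) (-1,-1) (0,-1) (0,-2) (-1,-2)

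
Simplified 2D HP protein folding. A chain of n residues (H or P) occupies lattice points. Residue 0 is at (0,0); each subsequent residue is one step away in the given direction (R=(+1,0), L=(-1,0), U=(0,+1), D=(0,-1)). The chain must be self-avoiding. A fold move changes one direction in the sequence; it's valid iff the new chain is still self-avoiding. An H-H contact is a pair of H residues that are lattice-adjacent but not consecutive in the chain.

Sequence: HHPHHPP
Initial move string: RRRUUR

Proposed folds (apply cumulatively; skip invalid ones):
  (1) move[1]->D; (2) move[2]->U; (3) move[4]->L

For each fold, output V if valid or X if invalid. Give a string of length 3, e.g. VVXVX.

Answer: VXX

Derivation:
Initial: RRRUUR -> [(0, 0), (1, 0), (2, 0), (3, 0), (3, 1), (3, 2), (4, 2)]
Fold 1: move[1]->D => RDRUUR VALID
Fold 2: move[2]->U => RDUUUR INVALID (collision), skipped
Fold 3: move[4]->L => RDRULR INVALID (collision), skipped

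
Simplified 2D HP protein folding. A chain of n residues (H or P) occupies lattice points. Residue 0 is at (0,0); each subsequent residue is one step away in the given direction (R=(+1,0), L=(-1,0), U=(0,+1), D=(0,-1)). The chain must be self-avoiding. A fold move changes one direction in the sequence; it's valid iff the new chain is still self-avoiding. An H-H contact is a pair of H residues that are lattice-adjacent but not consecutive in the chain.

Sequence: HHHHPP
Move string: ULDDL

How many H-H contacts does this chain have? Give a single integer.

Answer: 1

Derivation:
Positions: [(0, 0), (0, 1), (-1, 1), (-1, 0), (-1, -1), (-2, -1)]
H-H contact: residue 0 @(0,0) - residue 3 @(-1, 0)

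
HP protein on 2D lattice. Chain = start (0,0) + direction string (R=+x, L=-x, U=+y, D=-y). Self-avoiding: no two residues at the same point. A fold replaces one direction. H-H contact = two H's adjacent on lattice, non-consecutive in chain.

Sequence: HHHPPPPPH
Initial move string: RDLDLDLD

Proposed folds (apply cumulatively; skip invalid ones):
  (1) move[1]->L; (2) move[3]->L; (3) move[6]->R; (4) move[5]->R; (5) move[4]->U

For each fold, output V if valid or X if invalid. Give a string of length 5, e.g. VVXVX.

Answer: XVVXX

Derivation:
Initial: RDLDLDLD -> [(0, 0), (1, 0), (1, -1), (0, -1), (0, -2), (-1, -2), (-1, -3), (-2, -3), (-2, -4)]
Fold 1: move[1]->L => RLLDLDLD INVALID (collision), skipped
Fold 2: move[3]->L => RDLLLDLD VALID
Fold 3: move[6]->R => RDLLLDRD VALID
Fold 4: move[5]->R => RDLLLRRD INVALID (collision), skipped
Fold 5: move[4]->U => RDLLUDRD INVALID (collision), skipped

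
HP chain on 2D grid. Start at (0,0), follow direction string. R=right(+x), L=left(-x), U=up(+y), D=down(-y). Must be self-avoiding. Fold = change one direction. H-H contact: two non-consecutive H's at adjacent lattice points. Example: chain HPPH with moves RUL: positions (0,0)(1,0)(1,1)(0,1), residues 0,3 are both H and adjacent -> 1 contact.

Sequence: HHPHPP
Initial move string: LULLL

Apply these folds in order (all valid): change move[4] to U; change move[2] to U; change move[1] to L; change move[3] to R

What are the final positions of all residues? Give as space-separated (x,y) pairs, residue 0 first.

Answer: (0,0) (-1,0) (-2,0) (-2,1) (-1,1) (-1,2)

Derivation:
Initial moves: LULLL
Fold: move[4]->U => LULLU (positions: [(0, 0), (-1, 0), (-1, 1), (-2, 1), (-3, 1), (-3, 2)])
Fold: move[2]->U => LUULU (positions: [(0, 0), (-1, 0), (-1, 1), (-1, 2), (-2, 2), (-2, 3)])
Fold: move[1]->L => LLULU (positions: [(0, 0), (-1, 0), (-2, 0), (-2, 1), (-3, 1), (-3, 2)])
Fold: move[3]->R => LLURU (positions: [(0, 0), (-1, 0), (-2, 0), (-2, 1), (-1, 1), (-1, 2)])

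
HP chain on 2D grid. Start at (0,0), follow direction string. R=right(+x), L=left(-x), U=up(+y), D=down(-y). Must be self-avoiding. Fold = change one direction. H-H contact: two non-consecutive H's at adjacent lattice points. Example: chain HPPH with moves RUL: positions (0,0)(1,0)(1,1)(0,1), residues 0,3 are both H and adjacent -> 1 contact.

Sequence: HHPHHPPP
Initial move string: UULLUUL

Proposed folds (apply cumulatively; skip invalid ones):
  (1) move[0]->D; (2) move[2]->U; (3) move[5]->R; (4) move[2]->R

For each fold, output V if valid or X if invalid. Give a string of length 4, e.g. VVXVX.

Answer: XVXX

Derivation:
Initial: UULLUUL -> [(0, 0), (0, 1), (0, 2), (-1, 2), (-2, 2), (-2, 3), (-2, 4), (-3, 4)]
Fold 1: move[0]->D => DULLUUL INVALID (collision), skipped
Fold 2: move[2]->U => UUULUUL VALID
Fold 3: move[5]->R => UUULURL INVALID (collision), skipped
Fold 4: move[2]->R => UURLUUL INVALID (collision), skipped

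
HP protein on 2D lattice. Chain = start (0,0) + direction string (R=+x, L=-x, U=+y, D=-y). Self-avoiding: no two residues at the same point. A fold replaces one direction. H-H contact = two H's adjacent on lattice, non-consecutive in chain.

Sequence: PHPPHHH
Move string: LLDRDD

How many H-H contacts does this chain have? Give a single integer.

Positions: [(0, 0), (-1, 0), (-2, 0), (-2, -1), (-1, -1), (-1, -2), (-1, -3)]
H-H contact: residue 1 @(-1,0) - residue 4 @(-1, -1)

Answer: 1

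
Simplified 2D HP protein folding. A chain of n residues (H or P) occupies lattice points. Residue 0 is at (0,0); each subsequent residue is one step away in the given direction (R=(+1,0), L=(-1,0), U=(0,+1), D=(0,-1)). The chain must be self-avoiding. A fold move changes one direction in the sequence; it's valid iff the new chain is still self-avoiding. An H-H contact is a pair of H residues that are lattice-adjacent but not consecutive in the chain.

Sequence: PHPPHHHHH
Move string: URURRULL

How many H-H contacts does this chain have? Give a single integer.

Positions: [(0, 0), (0, 1), (1, 1), (1, 2), (2, 2), (3, 2), (3, 3), (2, 3), (1, 3)]
H-H contact: residue 4 @(2,2) - residue 7 @(2, 3)

Answer: 1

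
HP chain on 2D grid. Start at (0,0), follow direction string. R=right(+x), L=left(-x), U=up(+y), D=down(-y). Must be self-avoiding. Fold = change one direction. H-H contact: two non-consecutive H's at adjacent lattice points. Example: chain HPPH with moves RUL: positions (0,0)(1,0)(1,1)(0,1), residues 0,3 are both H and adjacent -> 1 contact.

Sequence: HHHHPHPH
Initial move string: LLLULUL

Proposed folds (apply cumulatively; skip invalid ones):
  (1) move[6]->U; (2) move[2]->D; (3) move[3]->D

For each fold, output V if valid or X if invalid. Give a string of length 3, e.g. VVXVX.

Initial: LLLULUL -> [(0, 0), (-1, 0), (-2, 0), (-3, 0), (-3, 1), (-4, 1), (-4, 2), (-5, 2)]
Fold 1: move[6]->U => LLLULUU VALID
Fold 2: move[2]->D => LLDULUU INVALID (collision), skipped
Fold 3: move[3]->D => LLLDLUU VALID

Answer: VXV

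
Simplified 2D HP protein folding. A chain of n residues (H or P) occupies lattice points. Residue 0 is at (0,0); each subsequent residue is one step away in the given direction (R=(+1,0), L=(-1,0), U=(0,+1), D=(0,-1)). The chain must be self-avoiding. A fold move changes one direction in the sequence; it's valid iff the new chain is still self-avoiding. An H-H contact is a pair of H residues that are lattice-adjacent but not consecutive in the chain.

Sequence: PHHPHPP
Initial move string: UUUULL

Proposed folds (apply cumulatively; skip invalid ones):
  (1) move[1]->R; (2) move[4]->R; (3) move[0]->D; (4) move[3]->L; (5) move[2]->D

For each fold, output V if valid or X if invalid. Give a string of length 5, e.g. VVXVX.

Answer: VXVXX

Derivation:
Initial: UUUULL -> [(0, 0), (0, 1), (0, 2), (0, 3), (0, 4), (-1, 4), (-2, 4)]
Fold 1: move[1]->R => URUULL VALID
Fold 2: move[4]->R => URUURL INVALID (collision), skipped
Fold 3: move[0]->D => DRUULL VALID
Fold 4: move[3]->L => DRULLL INVALID (collision), skipped
Fold 5: move[2]->D => DRDULL INVALID (collision), skipped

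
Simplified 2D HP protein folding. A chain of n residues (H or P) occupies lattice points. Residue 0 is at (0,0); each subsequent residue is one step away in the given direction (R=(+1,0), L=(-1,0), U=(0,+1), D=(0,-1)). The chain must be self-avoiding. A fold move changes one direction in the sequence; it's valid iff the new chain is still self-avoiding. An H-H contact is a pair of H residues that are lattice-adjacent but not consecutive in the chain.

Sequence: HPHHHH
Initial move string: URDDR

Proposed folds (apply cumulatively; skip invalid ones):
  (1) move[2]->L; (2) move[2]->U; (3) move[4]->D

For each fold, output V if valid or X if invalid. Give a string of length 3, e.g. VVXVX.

Answer: XXV

Derivation:
Initial: URDDR -> [(0, 0), (0, 1), (1, 1), (1, 0), (1, -1), (2, -1)]
Fold 1: move[2]->L => URLDR INVALID (collision), skipped
Fold 2: move[2]->U => URUDR INVALID (collision), skipped
Fold 3: move[4]->D => URDDD VALID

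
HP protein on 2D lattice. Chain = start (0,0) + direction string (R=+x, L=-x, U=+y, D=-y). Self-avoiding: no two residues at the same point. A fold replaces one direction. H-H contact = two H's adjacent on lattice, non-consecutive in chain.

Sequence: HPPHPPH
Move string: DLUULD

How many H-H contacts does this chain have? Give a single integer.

Positions: [(0, 0), (0, -1), (-1, -1), (-1, 0), (-1, 1), (-2, 1), (-2, 0)]
H-H contact: residue 0 @(0,0) - residue 3 @(-1, 0)
H-H contact: residue 3 @(-1,0) - residue 6 @(-2, 0)

Answer: 2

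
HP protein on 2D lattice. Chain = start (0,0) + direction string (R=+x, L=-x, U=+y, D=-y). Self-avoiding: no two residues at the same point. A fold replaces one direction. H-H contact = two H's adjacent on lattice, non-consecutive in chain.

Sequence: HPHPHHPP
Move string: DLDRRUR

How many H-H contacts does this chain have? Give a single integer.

Answer: 0

Derivation:
Positions: [(0, 0), (0, -1), (-1, -1), (-1, -2), (0, -2), (1, -2), (1, -1), (2, -1)]
No H-H contacts found.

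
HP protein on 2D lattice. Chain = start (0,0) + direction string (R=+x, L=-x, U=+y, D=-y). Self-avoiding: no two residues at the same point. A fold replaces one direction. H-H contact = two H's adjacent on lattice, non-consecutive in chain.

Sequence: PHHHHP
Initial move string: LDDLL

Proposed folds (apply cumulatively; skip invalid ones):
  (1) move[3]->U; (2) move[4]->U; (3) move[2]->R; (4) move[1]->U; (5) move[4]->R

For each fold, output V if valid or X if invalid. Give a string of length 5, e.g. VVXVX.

Answer: XVXXX

Derivation:
Initial: LDDLL -> [(0, 0), (-1, 0), (-1, -1), (-1, -2), (-2, -2), (-3, -2)]
Fold 1: move[3]->U => LDDUL INVALID (collision), skipped
Fold 2: move[4]->U => LDDLU VALID
Fold 3: move[2]->R => LDRLU INVALID (collision), skipped
Fold 4: move[1]->U => LUDLU INVALID (collision), skipped
Fold 5: move[4]->R => LDDLR INVALID (collision), skipped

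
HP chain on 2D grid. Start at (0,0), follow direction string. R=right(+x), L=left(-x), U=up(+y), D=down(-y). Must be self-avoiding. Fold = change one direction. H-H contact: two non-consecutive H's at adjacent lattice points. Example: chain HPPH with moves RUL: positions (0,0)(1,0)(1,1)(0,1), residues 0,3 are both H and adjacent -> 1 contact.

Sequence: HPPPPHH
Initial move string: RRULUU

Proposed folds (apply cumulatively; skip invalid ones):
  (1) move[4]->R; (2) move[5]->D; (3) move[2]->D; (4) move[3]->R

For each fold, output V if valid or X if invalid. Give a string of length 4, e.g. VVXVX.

Initial: RRULUU -> [(0, 0), (1, 0), (2, 0), (2, 1), (1, 1), (1, 2), (1, 3)]
Fold 1: move[4]->R => RRULRU INVALID (collision), skipped
Fold 2: move[5]->D => RRULUD INVALID (collision), skipped
Fold 3: move[2]->D => RRDLUU INVALID (collision), skipped
Fold 4: move[3]->R => RRURUU VALID

Answer: XXXV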